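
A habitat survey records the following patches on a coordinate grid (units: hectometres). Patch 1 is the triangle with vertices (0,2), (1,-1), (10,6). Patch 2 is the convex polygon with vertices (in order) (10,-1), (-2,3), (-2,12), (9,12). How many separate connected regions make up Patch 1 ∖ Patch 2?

2

Patch 1 ∖ Patch 2 splits into 2 disjoint pieces (area 5.6409, area 0.0501).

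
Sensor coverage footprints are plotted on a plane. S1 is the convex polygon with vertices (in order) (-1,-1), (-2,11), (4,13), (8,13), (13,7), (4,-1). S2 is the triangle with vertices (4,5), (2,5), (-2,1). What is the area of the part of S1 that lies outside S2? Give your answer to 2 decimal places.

143.10

|S1| = 147, |S1∩S2| = 3.8988.
|S1 ∖ S2| = |S1| − |S1∩S2| = 147 − 3.8988 = 143.10.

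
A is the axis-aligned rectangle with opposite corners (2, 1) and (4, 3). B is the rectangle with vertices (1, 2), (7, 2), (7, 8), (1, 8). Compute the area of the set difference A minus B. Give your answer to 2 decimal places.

2.00

|A∩B|: x∈[2,4], y∈[2,3] → 2·1 = 2.
|A| = 4.
|A ∖ B| = |A| − |A∩B| = 4 − 2 = 2.00.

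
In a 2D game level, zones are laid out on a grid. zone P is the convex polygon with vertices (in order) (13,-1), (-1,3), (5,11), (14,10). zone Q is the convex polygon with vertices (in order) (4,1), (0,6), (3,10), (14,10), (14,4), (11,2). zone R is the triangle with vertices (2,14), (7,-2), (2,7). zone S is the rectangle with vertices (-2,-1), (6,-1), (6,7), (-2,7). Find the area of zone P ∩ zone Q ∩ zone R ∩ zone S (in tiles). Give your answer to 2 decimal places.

8.57

The intersection is the polygon with vertices (5.974,1.282), (5.333,1.19), (5.207,1.226), (2,7), (4.188,7).
By the shoelace formula its area is 8.57.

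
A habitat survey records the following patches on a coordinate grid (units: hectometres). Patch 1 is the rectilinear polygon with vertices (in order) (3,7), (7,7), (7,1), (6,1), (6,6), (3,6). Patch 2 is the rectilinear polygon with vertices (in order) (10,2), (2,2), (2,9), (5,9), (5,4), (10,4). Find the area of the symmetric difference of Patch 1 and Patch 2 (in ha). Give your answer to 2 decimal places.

|Patch 1| = 9, |Patch 2| = 31, |Patch 1∩Patch 2| = 4.
|Patch 1 △ Patch 2| = |Patch 1| + |Patch 2| − 2·|Patch 1∩Patch 2| = 9 + 31 − 8 = 32.00.

32.00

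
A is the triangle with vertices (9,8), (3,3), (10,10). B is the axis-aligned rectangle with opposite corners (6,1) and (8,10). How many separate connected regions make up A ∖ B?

2

A ∖ B splits into 2 disjoint pieces (area 1.4167, area 0.75).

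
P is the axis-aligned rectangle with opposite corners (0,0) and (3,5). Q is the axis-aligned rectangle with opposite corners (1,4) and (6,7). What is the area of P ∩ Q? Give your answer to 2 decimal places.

2.00

|P∩Q|: x∈[1,3], y∈[4,5] → 2·1 = 2.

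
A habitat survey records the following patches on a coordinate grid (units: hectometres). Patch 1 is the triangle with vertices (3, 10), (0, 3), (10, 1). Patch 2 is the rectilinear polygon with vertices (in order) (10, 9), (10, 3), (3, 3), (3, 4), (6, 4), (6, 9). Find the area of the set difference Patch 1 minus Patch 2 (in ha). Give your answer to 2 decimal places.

31.16

|Patch 1| = 38, |Patch 1∩Patch 2| = 6.8413.
|Patch 1 ∖ Patch 2| = |Patch 1| − |Patch 1∩Patch 2| = 38 − 6.8413 = 31.16.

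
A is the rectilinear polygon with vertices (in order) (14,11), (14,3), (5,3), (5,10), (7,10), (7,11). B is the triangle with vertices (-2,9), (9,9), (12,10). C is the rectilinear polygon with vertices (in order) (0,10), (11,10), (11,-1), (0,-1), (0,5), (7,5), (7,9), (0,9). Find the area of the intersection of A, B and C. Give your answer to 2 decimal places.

The intersection is the polygon with vertices (11,9.929), (11,9.667), (9,9), (7,9), (5,9), (5,9.5).
By the shoelace formula its area is 3.62.

3.62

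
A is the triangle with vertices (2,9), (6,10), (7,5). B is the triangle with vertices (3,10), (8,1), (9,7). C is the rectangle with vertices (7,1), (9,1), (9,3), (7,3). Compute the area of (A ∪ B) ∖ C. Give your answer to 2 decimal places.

21.82

|A ∪ B| = 23.2578.
|(A ∪ B) ∩ C| = 1.4333.
|(A ∪ B) ∖ C| = 23.2578 − 1.4333 = 21.82.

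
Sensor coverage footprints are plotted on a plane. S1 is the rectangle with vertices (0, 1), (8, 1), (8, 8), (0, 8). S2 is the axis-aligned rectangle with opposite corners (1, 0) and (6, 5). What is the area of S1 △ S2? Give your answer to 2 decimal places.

|S1∩S2|: x∈[1,6], y∈[1,5] → 5·4 = 20.
|S1 △ S2| = |S1| + |S2| − 2·|S1∩S2| = 56 + 25 − 40 = 41.00.

41.00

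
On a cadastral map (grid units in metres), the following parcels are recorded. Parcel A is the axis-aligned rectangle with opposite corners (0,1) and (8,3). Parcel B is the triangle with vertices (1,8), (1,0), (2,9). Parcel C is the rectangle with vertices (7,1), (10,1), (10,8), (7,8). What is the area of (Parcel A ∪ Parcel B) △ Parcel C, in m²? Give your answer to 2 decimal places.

|Parcel A ∪ Parcel B| = 19.5556.
|(Parcel A ∪ Parcel B) ∩ Parcel C| = 2.
|(Parcel A ∪ Parcel B) △ Parcel C| = 19.5556 + 21 − 4 = 36.56.

36.56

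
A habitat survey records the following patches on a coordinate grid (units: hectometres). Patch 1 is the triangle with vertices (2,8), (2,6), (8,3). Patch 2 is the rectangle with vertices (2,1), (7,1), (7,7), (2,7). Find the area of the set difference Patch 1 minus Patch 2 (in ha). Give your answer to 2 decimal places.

|Patch 1| = 6, |Patch 1∩Patch 2| = 5.2333.
|Patch 1 ∖ Patch 2| = |Patch 1| − |Patch 1∩Patch 2| = 6 − 5.2333 = 0.77.

0.77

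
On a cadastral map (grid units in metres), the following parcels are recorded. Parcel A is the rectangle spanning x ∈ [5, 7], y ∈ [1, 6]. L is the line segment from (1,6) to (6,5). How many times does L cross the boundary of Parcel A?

The segment meets the boundary at (5,5.2).

1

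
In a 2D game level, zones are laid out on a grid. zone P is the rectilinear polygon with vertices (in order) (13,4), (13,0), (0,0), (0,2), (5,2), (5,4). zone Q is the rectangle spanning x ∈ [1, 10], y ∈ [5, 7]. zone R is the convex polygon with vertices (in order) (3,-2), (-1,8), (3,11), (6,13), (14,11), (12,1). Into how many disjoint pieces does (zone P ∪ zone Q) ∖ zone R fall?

(zone P ∪ zone Q) ∖ zone R splits into 2 disjoint pieces (area 4.6, area 3.6).

2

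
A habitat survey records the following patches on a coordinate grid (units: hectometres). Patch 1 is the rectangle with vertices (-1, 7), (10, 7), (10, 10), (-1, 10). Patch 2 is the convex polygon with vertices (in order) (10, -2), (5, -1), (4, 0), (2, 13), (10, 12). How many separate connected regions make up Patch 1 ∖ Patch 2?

1

Patch 1 ∖ Patch 2 is a single connected region.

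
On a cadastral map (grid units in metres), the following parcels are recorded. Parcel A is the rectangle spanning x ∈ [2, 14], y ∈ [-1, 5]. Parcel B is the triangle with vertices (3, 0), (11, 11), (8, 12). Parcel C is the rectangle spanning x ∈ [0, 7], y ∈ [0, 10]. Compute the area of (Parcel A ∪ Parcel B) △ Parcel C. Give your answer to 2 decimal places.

|Parcel A ∪ Parcel B| = 88.6174.
|(Parcel A ∪ Parcel B) ∩ Parcel C| = 29.3174.
|(Parcel A ∪ Parcel B) △ Parcel C| = 88.6174 + 70 − 58.6348 = 99.98.

99.98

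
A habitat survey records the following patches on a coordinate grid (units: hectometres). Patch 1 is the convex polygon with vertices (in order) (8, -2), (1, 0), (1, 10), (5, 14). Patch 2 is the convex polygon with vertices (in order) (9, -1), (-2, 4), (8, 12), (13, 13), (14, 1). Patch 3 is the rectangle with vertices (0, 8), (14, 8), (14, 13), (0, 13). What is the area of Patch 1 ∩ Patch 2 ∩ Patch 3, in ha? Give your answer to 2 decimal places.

3.40

The intersection is the polygon with vertices (5.717,10.174), (6.125,8), (3,8).
By the shoelace formula its area is 3.40.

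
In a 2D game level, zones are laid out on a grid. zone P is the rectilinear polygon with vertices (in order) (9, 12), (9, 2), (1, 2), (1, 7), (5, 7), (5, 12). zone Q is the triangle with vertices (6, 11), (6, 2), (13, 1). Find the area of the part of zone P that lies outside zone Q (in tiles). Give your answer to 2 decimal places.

39.43

|zone P| = 60, |zone P∩zone Q| = 20.5714.
|zone P ∖ zone Q| = |zone P| − |zone P∩zone Q| = 60 − 20.5714 = 39.43.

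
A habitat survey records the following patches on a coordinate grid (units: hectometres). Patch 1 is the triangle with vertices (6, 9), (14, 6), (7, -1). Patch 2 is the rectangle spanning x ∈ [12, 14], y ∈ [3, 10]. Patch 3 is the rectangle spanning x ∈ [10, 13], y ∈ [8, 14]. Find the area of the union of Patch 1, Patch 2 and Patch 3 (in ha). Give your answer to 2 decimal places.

65.75

By inclusion–exclusion:
Individual areas: |Patch 1| = 38.5, |Patch 2| = 14, |Patch 3| = 18.
|Patch 1∩Patch 2| = 2.75.
|Patch 1∩Patch 3| = 0.
|Patch 2∩Patch 3|: x∈[12,13], y∈[8,10] → 1·2 = 2.
|Patch 1∩Patch 2∩Patch 3| = 0.
|Patch 1 ∪ Patch 2 ∪ Patch 3| = 70.5 − 4.75 + 0 = 65.75.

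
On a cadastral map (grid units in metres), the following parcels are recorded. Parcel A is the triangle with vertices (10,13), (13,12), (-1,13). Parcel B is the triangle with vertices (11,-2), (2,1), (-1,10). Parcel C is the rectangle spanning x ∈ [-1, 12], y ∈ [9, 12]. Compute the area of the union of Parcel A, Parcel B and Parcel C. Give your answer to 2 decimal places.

80.17

By inclusion–exclusion:
Individual areas: |Parcel A| = 5.5, |Parcel B| = 36, |Parcel C| = 39.
|Parcel A∩Parcel B| = 0.
|Parcel A∩Parcel C| = 0.
|Parcel B∩Parcel C| = 0.3333.
|Parcel A∩Parcel B∩Parcel C| = 0.
|Parcel A ∪ Parcel B ∪ Parcel C| = 80.5 − 0.3333 + 0 = 80.17.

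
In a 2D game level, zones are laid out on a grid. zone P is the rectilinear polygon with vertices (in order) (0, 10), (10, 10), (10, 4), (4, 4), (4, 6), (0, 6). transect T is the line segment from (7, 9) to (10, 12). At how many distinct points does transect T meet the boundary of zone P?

1

The segment meets the boundary at (8,10).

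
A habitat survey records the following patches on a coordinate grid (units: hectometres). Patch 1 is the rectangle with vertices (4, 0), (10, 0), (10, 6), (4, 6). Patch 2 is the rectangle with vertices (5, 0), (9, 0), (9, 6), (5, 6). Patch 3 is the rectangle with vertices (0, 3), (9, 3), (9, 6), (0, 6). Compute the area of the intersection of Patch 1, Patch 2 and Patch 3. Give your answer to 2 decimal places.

12.00

The intersection is the polygon with vertices (9,3), (5,3), (5,6), (9,6).
By the shoelace formula its area is 12.00.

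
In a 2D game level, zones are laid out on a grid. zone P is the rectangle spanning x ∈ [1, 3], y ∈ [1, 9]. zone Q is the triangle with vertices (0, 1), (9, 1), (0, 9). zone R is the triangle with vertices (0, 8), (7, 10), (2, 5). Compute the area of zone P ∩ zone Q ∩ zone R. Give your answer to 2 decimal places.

3.19

The intersection is the polygon with vertices (1,8.111), (3,6.333), (3,6), (2,5), (1,6.5).
By the shoelace formula its area is 3.19.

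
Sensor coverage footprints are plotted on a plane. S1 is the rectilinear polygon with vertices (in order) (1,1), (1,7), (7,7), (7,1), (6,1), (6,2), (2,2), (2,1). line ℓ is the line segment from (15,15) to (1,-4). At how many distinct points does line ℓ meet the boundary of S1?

The segment meets the boundary at (5.421,2), (7,4.143).

2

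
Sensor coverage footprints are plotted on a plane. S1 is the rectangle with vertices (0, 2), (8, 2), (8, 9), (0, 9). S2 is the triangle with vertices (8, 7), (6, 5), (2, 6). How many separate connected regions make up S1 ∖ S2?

S1 ∖ S2 is a single connected region.

1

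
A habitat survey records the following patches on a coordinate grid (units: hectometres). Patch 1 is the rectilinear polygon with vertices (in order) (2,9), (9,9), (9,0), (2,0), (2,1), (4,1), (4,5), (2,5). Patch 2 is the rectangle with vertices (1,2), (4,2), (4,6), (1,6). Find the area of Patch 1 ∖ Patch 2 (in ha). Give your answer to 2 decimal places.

|Patch 1| = 55, |Patch 1∩Patch 2| = 2.
|Patch 1 ∖ Patch 2| = |Patch 1| − |Patch 1∩Patch 2| = 55 − 2 = 53.00.

53.00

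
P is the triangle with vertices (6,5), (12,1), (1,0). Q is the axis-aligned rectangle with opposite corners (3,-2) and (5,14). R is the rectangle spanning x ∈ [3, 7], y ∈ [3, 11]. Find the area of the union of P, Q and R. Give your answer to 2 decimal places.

64.38

By inclusion–exclusion:
Individual areas: |P| = 25, |Q| = 32, |R| = 32.
|P∩Q| = 5.4545.
|P∩R| = 3.6667.
|Q∩R|: x∈[3,5], y∈[3,11] → 2·8 = 16.
|P∩Q∩R| = 0.5.
|P ∪ Q ∪ R| = 89 − 25.1212 + 0.5 = 64.38.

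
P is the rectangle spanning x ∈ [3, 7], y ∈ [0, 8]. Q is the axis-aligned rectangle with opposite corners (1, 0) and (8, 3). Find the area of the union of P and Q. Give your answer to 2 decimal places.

41.00

By inclusion–exclusion:
Individual areas: |P| = 32, |Q| = 21.
|P∩Q|: x∈[3,7], y∈[0,3] → 4·3 = 12.
|P ∪ Q| = 53 − 12 = 41.00.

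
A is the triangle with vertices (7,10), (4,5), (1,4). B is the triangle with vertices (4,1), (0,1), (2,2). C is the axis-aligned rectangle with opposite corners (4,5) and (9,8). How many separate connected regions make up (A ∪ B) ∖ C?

3

(A ∪ B) ∖ C splits into 3 disjoint pieces (area 0.8, area 3, area 2).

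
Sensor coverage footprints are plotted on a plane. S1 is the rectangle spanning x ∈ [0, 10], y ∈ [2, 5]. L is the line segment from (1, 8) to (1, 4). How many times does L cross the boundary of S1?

1

The segment meets the boundary at (1,5).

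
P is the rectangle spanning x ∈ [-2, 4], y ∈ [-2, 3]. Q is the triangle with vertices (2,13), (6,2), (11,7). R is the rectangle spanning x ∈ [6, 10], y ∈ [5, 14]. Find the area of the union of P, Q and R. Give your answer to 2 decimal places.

By inclusion–exclusion:
Individual areas: |P| = 30, |Q| = 37.5, |R| = 36.
|P∩Q| = 0.
|P∩R| = 0 (no overlap).
|Q∩R| = 15.5.
|P∩Q∩R| = 0.
|P ∪ Q ∪ R| = 103.5 − 15.5 + 0 = 88.00.

88.00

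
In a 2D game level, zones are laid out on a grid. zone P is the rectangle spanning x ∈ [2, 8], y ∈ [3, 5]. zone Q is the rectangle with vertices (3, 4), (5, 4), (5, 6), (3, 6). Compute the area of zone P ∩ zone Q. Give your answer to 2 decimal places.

|zone P∩zone Q|: x∈[3,5], y∈[4,5] → 2·1 = 2.

2.00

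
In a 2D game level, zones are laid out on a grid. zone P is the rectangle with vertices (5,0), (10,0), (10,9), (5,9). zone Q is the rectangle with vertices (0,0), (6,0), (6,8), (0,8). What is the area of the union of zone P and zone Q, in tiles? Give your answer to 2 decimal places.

85.00

By inclusion–exclusion:
Individual areas: |zone P| = 45, |zone Q| = 48.
|zone P∩zone Q|: x∈[5,6], y∈[0,8] → 1·8 = 8.
|zone P ∪ zone Q| = 93 − 8 = 85.00.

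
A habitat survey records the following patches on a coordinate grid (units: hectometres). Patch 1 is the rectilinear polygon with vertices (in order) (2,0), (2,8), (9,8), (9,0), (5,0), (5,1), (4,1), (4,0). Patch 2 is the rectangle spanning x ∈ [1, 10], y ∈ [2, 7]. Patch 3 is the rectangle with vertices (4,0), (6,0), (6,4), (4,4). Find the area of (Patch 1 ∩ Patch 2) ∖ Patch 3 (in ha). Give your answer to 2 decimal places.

31.00

|Patch 1 ∩ Patch 2| = 35.
|(Patch 1 ∩ Patch 2) ∩ Patch 3| = 4.
|(Patch 1 ∩ Patch 2) ∖ Patch 3| = 35 − 4 = 31.00.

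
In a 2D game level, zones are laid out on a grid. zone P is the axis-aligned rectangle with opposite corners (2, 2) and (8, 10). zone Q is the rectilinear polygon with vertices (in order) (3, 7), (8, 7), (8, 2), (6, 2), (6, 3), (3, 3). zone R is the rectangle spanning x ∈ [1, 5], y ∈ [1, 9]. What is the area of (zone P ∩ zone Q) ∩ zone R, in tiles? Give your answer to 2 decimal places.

The region (zone P ∩ zone Q) ∩ zone R is the polygon with vertices (3,3), (3,7), (5,7), (5,3).
By the shoelace formula its area is 8.00.

8.00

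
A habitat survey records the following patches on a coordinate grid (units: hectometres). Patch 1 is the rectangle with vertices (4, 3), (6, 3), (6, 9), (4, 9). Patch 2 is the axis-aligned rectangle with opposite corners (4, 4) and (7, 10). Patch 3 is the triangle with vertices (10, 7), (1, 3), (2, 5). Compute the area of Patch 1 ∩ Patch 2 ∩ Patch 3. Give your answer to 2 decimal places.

The intersection is the polygon with vertices (6,5.222), (4,4.333), (4,5.5), (6,6).
By the shoelace formula its area is 1.94.

1.94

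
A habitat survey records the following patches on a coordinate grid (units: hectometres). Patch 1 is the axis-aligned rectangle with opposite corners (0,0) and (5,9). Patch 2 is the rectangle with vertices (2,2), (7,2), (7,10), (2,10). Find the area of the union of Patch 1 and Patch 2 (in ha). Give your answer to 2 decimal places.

64.00

By inclusion–exclusion:
Individual areas: |Patch 1| = 45, |Patch 2| = 40.
|Patch 1∩Patch 2|: x∈[2,5], y∈[2,9] → 3·7 = 21.
|Patch 1 ∪ Patch 2| = 85 − 21 = 64.00.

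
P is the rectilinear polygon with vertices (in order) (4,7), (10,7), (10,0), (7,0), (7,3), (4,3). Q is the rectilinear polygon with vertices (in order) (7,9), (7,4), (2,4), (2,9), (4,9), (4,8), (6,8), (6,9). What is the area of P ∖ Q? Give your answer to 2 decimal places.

24.00

|P| = 33, |P∩Q| = 9.
|P ∖ Q| = |P| − |P∩Q| = 33 − 9 = 24.00.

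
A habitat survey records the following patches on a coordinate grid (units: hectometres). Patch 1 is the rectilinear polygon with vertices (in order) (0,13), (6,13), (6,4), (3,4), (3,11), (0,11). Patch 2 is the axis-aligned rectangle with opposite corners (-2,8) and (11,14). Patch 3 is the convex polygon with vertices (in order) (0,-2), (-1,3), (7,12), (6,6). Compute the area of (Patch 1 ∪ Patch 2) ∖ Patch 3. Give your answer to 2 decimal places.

73.83

|Patch 1 ∪ Patch 2| = 90.
|(Patch 1 ∪ Patch 2) ∩ Patch 3| = 16.1667.
|(Patch 1 ∪ Patch 2) ∖ Patch 3| = 90 − 16.1667 = 73.83.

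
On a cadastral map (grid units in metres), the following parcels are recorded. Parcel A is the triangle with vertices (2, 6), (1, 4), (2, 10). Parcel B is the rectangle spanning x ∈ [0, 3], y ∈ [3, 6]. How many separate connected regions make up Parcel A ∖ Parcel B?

1

Parcel A ∖ Parcel B is a single connected region.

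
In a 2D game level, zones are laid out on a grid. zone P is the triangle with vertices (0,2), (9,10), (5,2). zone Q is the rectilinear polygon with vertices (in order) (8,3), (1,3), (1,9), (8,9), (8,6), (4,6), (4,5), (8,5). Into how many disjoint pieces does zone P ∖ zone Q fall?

zone P ∖ zone Q splits into 3 disjoint pieces (area 4.6875, area 2.6389, area 0.5625).

3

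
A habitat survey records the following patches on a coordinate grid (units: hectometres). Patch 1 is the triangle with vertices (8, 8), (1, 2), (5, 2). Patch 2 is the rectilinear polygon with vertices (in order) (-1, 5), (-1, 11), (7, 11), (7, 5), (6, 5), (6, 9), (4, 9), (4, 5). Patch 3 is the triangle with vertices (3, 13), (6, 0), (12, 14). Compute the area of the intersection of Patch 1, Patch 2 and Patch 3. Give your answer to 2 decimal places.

1.46

The intersection is the polygon with vertices (7,6), (6.5,5), (6,5), (6,6.286), (7,7.143).
By the shoelace formula its area is 1.46.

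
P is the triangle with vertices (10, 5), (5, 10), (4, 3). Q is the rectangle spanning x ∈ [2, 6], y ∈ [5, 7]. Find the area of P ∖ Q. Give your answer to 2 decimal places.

16.86

|P| = 20, |P∩Q| = 3.1429.
|P ∖ Q| = |P| − |P∩Q| = 20 − 3.1429 = 16.86.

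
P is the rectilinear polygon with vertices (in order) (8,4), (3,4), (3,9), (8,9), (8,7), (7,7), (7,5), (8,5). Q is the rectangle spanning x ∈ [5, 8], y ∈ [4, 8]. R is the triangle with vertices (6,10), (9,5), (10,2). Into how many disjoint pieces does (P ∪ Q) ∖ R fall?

2

(P ∪ Q) ∖ R splits into 2 disjoint pieces (area 22.75, area 1.6333).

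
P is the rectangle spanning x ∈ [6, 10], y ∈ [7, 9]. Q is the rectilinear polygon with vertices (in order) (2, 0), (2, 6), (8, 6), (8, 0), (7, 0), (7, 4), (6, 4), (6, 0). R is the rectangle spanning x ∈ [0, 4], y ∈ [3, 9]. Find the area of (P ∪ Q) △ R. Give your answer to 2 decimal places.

52.00

|P ∪ Q| = 40.
|(P ∪ Q) ∩ R| = 6.
|(P ∪ Q) △ R| = 40 + 24 − 12 = 52.00.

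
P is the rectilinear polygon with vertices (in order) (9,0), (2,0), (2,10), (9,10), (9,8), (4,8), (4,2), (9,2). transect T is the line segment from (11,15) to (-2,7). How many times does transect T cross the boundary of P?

The segment meets the boundary at (2,9.462), (2.875,10).

2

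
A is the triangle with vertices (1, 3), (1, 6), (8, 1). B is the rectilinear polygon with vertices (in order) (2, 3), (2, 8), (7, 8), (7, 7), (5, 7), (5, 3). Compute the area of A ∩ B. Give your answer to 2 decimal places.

The intersection is the polygon with vertices (5,3.143), (5,3), (2,3), (2,5.286).
By the shoelace formula its area is 3.64.

3.64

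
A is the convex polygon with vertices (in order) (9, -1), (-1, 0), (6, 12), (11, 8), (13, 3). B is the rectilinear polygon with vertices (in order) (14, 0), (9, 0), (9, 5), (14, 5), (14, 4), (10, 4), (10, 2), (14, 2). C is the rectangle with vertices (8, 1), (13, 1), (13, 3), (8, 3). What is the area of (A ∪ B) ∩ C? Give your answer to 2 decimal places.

The region (A ∪ B) ∩ C is the polygon with vertices (12,2), (13,2), (13,1), (8,1), (8,3), (13,3).
By the shoelace formula its area is 9.50.

9.50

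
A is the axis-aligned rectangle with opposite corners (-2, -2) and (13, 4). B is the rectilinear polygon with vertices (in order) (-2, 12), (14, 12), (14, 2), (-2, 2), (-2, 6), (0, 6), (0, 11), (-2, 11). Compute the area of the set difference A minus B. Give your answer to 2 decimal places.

60.00

|A| = 90, |A∩B| = 30.
|A ∖ B| = |A| − |A∩B| = 90 − 30 = 60.00.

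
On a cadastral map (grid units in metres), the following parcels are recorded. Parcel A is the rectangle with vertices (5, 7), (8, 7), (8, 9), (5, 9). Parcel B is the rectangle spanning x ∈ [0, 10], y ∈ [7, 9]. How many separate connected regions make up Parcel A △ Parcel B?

Parcel A △ Parcel B splits into 2 disjoint pieces (area 4, area 10).

2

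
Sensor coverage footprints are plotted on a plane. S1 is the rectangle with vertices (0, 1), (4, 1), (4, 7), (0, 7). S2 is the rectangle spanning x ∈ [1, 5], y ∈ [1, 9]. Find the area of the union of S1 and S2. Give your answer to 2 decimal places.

38.00

By inclusion–exclusion:
Individual areas: |S1| = 24, |S2| = 32.
|S1∩S2|: x∈[1,4], y∈[1,7] → 3·6 = 18.
|S1 ∪ S2| = 56 − 18 = 38.00.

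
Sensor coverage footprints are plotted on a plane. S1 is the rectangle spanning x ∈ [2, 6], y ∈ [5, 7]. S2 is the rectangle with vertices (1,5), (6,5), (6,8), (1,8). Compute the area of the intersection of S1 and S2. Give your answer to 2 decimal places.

8.00

|S1∩S2|: x∈[2,6], y∈[5,7] → 4·2 = 8.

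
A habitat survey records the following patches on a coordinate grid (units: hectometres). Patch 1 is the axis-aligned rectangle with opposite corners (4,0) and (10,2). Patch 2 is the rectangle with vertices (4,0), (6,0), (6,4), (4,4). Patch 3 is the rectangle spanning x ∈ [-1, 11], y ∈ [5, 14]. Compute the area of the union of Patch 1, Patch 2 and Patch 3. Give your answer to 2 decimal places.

124.00

By inclusion–exclusion:
Individual areas: |Patch 1| = 12, |Patch 2| = 8, |Patch 3| = 108.
|Patch 1∩Patch 2|: x∈[4,6], y∈[0,2] → 2·2 = 4.
|Patch 1∩Patch 3| = 0 (no overlap).
|Patch 2∩Patch 3| = 0 (no overlap).
|Patch 1∩Patch 2∩Patch 3| = 0.
|Patch 1 ∪ Patch 2 ∪ Patch 3| = 128 − 4 + 0 = 124.00.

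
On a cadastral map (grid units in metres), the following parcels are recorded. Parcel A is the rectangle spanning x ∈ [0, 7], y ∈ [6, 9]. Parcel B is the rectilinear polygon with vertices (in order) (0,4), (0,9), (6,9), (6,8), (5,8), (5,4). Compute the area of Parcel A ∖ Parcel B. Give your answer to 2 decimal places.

|Parcel A| = 21, |Parcel A∩Parcel B| = 16.
|Parcel A ∖ Parcel B| = |Parcel A| − |Parcel A∩Parcel B| = 21 − 16 = 5.00.

5.00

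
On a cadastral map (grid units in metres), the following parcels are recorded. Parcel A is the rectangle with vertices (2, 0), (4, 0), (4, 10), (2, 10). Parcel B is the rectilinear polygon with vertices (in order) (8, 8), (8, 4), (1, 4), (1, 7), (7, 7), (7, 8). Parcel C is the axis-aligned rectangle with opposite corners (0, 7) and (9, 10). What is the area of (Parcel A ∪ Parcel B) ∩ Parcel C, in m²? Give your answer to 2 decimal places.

|Parcel A ∪ Parcel B| = 36.
|(Parcel A ∪ Parcel B) ∩ Parcel C| = 7.00.

7.00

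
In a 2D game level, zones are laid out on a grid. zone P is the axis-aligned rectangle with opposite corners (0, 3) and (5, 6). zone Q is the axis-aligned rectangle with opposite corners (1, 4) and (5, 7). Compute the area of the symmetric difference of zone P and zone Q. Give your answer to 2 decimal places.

|zone P∩zone Q|: x∈[1,5], y∈[4,6] → 4·2 = 8.
|zone P △ zone Q| = |zone P| + |zone Q| − 2·|zone P∩zone Q| = 15 + 12 − 16 = 11.00.

11.00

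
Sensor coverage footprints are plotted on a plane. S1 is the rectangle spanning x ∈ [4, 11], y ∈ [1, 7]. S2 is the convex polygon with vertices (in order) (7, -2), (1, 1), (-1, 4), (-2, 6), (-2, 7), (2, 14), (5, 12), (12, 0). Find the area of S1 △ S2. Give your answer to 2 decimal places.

95.30

|S1| = 42, |S2| = 121, |S1∩S2| = 33.8512.
|S1 △ S2| = |S1| + |S2| − 2·|S1∩S2| = 42 + 121 − 67.7024 = 95.30.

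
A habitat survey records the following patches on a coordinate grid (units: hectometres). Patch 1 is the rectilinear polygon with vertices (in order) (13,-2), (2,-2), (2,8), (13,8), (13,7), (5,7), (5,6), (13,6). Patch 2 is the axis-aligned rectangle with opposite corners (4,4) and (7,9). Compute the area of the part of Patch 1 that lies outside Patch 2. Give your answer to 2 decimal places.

92.00

|Patch 1| = 102, |Patch 1∩Patch 2| = 10.
|Patch 1 ∖ Patch 2| = |Patch 1| − |Patch 1∩Patch 2| = 102 − 10 = 92.00.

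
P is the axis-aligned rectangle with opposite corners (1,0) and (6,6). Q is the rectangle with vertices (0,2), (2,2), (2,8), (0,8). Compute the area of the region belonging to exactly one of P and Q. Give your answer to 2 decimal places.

|P∩Q|: x∈[1,2], y∈[2,6] → 1·4 = 4.
|P △ Q| = |P| + |Q| − 2·|P∩Q| = 30 + 12 − 8 = 34.00.

34.00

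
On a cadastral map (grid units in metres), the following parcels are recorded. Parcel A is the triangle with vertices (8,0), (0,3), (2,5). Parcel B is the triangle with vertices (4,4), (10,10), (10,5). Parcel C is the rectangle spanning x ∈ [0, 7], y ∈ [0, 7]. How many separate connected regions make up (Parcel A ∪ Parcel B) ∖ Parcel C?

(Parcel A ∪ Parcel B) ∖ Parcel C splits into 2 disjoint pieces (area 0.2292, area 11.25).

2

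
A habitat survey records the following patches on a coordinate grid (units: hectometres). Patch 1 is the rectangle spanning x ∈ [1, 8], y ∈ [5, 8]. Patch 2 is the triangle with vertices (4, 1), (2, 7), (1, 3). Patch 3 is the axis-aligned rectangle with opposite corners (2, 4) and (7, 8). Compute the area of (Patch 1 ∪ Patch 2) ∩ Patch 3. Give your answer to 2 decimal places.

15.83

The region (Patch 1 ∪ Patch 2) ∩ Patch 3 is the polygon with vertices (7,8), (7,5), (2.667,5), (3,4), (2,4), (2,8).
By the shoelace formula its area is 15.83.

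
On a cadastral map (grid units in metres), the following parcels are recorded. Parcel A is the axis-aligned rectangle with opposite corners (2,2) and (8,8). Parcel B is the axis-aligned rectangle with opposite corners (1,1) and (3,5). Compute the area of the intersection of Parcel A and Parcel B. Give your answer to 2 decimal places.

|Parcel A∩Parcel B|: x∈[2,3], y∈[2,5] → 1·3 = 3.

3.00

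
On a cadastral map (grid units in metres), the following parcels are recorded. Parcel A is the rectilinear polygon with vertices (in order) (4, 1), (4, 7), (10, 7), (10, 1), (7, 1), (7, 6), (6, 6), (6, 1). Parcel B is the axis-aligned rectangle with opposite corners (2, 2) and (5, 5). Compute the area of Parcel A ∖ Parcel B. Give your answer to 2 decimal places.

|Parcel A| = 31, |Parcel A∩Parcel B| = 3.
|Parcel A ∖ Parcel B| = |Parcel A| − |Parcel A∩Parcel B| = 31 − 3 = 28.00.

28.00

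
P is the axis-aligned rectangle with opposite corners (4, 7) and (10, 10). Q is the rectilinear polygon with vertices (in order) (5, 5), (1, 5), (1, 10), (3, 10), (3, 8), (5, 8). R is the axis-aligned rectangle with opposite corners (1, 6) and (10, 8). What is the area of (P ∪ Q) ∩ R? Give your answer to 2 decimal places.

13.00

The region (P ∪ Q) ∩ R is the polygon with vertices (10,7), (5,7), (5,6), (1,6), (1,8), (3,8), (4,8), (10,8).
By the shoelace formula its area is 13.00.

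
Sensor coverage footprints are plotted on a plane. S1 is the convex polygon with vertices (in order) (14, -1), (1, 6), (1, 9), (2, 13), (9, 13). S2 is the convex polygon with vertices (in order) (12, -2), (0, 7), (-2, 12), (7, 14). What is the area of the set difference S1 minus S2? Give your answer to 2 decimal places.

26.45

|S1| = 99.5, |S1∩S2| = 73.0539.
|S1 ∖ S2| = |S1| − |S1∩S2| = 99.5 − 73.0539 = 26.45.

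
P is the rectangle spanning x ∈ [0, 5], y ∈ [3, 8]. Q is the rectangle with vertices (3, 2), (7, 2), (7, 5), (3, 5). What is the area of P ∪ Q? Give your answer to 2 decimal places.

33.00

By inclusion–exclusion:
Individual areas: |P| = 25, |Q| = 12.
|P∩Q|: x∈[3,5], y∈[3,5] → 2·2 = 4.
|P ∪ Q| = 37 − 4 = 33.00.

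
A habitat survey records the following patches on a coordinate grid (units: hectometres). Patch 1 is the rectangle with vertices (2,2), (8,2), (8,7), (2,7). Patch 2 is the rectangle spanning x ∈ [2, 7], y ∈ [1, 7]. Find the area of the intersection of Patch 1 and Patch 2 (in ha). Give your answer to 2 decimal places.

|Patch 1∩Patch 2|: x∈[2,7], y∈[2,7] → 5·5 = 25.

25.00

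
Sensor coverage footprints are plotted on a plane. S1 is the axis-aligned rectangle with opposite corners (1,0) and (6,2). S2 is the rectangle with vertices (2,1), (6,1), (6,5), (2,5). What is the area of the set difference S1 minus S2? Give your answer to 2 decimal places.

6.00

|S1∩S2|: x∈[2,6], y∈[1,2] → 4·1 = 4.
|S1| = 10.
|S1 ∖ S2| = |S1| − |S1∩S2| = 10 − 4 = 6.00.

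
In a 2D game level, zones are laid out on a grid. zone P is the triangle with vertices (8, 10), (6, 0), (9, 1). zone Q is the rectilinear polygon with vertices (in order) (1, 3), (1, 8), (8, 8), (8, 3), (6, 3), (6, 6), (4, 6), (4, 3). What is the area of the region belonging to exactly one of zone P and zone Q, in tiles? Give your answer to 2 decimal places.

|zone P| = 14, |zone Q| = 29, |zone P∩zone Q| = 4.5.
|zone P △ zone Q| = |zone P| + |zone Q| − 2·|zone P∩zone Q| = 14 + 29 − 9 = 34.00.

34.00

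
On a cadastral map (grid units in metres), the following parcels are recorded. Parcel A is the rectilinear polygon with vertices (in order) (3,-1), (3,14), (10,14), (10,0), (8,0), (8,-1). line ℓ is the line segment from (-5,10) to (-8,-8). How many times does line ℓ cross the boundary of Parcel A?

0

The segment lies entirely outside Parcel A and never meets its boundary.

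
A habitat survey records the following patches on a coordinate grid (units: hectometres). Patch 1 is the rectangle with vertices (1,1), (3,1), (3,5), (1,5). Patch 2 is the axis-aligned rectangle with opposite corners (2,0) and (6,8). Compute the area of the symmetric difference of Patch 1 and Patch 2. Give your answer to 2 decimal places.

32.00

|Patch 1∩Patch 2|: x∈[2,3], y∈[1,5] → 1·4 = 4.
|Patch 1 △ Patch 2| = |Patch 1| + |Patch 2| − 2·|Patch 1∩Patch 2| = 8 + 32 − 8 = 32.00.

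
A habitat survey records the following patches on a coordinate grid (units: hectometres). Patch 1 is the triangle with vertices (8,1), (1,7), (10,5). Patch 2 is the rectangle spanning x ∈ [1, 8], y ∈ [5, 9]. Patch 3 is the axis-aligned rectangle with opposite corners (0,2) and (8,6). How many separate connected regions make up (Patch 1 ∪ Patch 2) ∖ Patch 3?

2

(Patch 1 ∪ Patch 2) ∖ Patch 3 splits into 2 disjoint pieces (area 21, area 5.0278).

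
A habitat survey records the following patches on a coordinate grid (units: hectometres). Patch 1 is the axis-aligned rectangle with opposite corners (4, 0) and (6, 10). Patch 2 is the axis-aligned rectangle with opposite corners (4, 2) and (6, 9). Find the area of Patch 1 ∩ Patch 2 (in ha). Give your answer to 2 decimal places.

14.00

|Patch 1∩Patch 2|: x∈[4,6], y∈[2,9] → 2·7 = 14.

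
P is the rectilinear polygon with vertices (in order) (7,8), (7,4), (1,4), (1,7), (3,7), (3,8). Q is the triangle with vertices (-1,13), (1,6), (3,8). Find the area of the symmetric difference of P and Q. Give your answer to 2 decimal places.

30.00

|P| = 22, |Q| = 9, |P∩Q| = 0.5.
|P △ Q| = |P| + |Q| − 2·|P∩Q| = 22 + 9 − 1 = 30.00.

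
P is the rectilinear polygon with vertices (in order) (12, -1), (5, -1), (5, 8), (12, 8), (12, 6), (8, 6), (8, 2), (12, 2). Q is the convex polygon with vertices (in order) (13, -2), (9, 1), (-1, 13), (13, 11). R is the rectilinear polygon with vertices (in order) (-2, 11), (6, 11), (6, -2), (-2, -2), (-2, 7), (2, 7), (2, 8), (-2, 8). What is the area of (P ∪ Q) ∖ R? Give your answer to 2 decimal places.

96.98

|P ∪ Q| = 120.25.
|(P ∪ Q) ∩ R| = 23.2667.
|(P ∪ Q) ∖ R| = 120.25 − 23.2667 = 96.98.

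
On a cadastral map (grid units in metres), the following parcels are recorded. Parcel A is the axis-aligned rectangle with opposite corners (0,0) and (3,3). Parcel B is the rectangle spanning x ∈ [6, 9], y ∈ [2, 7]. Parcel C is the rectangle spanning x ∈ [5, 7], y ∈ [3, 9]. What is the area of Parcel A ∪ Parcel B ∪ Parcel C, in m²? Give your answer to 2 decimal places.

By inclusion–exclusion:
Individual areas: |Parcel A| = 9, |Parcel B| = 15, |Parcel C| = 12.
|Parcel A∩Parcel B| = 0 (no overlap).
|Parcel A∩Parcel C| = 0 (no overlap).
|Parcel B∩Parcel C|: x∈[6,7], y∈[3,7] → 1·4 = 4.
|Parcel A∩Parcel B∩Parcel C| = 0.
|Parcel A ∪ Parcel B ∪ Parcel C| = 36 − 4 + 0 = 32.00.

32.00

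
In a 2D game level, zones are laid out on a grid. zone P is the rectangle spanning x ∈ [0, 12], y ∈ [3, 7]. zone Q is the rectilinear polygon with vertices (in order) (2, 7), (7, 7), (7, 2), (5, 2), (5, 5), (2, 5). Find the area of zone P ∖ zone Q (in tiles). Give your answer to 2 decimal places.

|zone P| = 48, |zone P∩zone Q| = 14.
|zone P ∖ zone Q| = |zone P| − |zone P∩zone Q| = 48 − 14 = 34.00.

34.00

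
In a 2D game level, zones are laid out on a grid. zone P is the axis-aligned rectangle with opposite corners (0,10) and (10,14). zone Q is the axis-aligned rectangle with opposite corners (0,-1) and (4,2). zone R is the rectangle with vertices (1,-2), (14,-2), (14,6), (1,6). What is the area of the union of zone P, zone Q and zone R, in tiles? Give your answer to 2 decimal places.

147.00

By inclusion–exclusion:
Individual areas: |zone P| = 40, |zone Q| = 12, |zone R| = 104.
|zone P∩zone Q| = 0 (no overlap).
|zone P∩zone R| = 0 (no overlap).
|zone Q∩zone R|: x∈[1,4], y∈[-1,2] → 3·3 = 9.
|zone P∩zone Q∩zone R| = 0.
|zone P ∪ zone Q ∪ zone R| = 156 − 9 + 0 = 147.00.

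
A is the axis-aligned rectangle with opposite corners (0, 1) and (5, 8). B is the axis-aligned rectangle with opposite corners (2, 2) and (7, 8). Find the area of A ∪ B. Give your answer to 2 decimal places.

47.00

By inclusion–exclusion:
Individual areas: |A| = 35, |B| = 30.
|A∩B|: x∈[2,5], y∈[2,8] → 3·6 = 18.
|A ∪ B| = 65 − 18 = 47.00.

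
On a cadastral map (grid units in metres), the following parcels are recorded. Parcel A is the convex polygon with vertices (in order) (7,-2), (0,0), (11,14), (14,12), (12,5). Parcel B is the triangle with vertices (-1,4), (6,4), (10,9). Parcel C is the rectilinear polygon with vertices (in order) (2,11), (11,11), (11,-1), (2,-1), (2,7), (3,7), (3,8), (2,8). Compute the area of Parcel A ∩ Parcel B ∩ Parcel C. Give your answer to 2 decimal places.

11.43

The intersection is the polygon with vertices (10,9), (6,4), (3.143,4), (5.444,6.929).
By the shoelace formula its area is 11.43.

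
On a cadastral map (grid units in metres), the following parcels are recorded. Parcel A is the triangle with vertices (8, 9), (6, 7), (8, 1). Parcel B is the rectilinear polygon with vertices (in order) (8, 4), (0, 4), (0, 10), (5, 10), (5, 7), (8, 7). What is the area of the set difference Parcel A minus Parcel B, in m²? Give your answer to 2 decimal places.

3.50

|Parcel A| = 8, |Parcel A∩Parcel B| = 4.5.
|Parcel A ∖ Parcel B| = |Parcel A| − |Parcel A∩Parcel B| = 8 − 4.5 = 3.50.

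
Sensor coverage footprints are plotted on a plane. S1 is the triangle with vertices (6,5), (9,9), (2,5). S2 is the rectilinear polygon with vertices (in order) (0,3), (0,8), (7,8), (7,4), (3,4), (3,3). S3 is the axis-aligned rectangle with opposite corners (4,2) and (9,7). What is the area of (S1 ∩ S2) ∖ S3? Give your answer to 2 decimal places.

|S1 ∩ S2| = 6.4762.
|(S1 ∩ S2) ∩ S3| = 4.6905.
|(S1 ∩ S2) ∖ S3| = 6.4762 − 4.6905 = 1.79.

1.79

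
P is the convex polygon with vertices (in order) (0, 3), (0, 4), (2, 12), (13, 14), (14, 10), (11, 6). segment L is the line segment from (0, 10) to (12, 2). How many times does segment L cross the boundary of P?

The segment meets the boundary at (7.452,5.032), (1.286,9.143).

2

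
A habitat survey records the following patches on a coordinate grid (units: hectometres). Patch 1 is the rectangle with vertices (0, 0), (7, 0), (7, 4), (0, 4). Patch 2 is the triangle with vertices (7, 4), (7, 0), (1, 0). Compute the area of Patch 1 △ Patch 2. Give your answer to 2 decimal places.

|Patch 1| = 28, |Patch 2| = 12, |Patch 1∩Patch 2| = 12.
|Patch 1 △ Patch 2| = |Patch 1| + |Patch 2| − 2·|Patch 1∩Patch 2| = 28 + 12 − 24 = 16.00.

16.00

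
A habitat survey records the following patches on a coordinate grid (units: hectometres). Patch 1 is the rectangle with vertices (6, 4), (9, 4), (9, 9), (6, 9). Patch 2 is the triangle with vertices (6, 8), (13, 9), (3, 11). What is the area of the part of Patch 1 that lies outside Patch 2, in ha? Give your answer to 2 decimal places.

12.64

|Patch 1| = 15, |Patch 1∩Patch 2| = 2.3571.
|Patch 1 ∖ Patch 2| = |Patch 1| − |Patch 1∩Patch 2| = 15 − 2.3571 = 12.64.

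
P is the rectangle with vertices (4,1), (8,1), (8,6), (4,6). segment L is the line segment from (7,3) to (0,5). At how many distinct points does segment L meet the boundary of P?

The segment meets the boundary at (4,3.857).

1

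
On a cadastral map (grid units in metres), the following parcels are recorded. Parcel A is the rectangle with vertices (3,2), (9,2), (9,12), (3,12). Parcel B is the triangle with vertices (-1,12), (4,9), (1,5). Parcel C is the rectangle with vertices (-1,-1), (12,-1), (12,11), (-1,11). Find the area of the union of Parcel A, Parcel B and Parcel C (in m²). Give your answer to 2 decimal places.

By inclusion–exclusion:
Individual areas: |Parcel A| = 60, |Parcel B| = 14.5, |Parcel C| = 156.
|Parcel A∩Parcel B| = 0.9667.
|Parcel A∩Parcel C|: x∈[3,9], y∈[2,11] → 6·9 = 54.
|Parcel B∩Parcel C| = 13.8095.
|Parcel A∩Parcel B∩Parcel C| = 0.9667.
|Parcel A ∪ Parcel B ∪ Parcel C| = 230.5 − 68.7762 + 0.9667 = 162.69.

162.69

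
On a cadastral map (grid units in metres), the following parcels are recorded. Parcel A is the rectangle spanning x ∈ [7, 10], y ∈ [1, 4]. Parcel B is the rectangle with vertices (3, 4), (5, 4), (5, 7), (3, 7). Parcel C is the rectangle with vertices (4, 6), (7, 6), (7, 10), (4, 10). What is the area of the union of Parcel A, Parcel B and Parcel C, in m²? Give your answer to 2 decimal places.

By inclusion–exclusion:
Individual areas: |Parcel A| = 9, |Parcel B| = 6, |Parcel C| = 12.
|Parcel A∩Parcel B| = 0 (no overlap).
|Parcel A∩Parcel C| = 0 (no overlap).
|Parcel B∩Parcel C|: x∈[4,5], y∈[6,7] → 1·1 = 1.
|Parcel A∩Parcel B∩Parcel C| = 0.
|Parcel A ∪ Parcel B ∪ Parcel C| = 27 − 1 + 0 = 26.00.

26.00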